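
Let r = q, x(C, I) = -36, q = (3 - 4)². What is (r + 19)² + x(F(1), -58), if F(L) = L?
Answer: 364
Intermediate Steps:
q = 1 (q = (-1)² = 1)
r = 1
(r + 19)² + x(F(1), -58) = (1 + 19)² - 36 = 20² - 36 = 400 - 36 = 364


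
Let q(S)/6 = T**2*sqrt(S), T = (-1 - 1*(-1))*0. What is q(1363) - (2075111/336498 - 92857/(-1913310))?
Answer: -333464735183/53652082365 ≈ -6.2153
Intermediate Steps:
T = 0 (T = (-1 + 1)*0 = 0*0 = 0)
q(S) = 0 (q(S) = 6*(0**2*sqrt(S)) = 6*(0*sqrt(S)) = 6*0 = 0)
q(1363) - (2075111/336498 - 92857/(-1913310)) = 0 - (2075111/336498 - 92857/(-1913310)) = 0 - (2075111*(1/336498) - 92857*(-1/1913310)) = 0 - (2075111/336498 + 92857/1913310) = 0 - 1*333464735183/53652082365 = 0 - 333464735183/53652082365 = -333464735183/53652082365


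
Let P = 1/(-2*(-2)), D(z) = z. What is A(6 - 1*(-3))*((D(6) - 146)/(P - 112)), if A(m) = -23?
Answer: -12880/447 ≈ -28.814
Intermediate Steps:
P = ¼ (P = 1/4 = ¼ ≈ 0.25000)
A(6 - 1*(-3))*((D(6) - 146)/(P - 112)) = -23*(6 - 146)/(¼ - 112) = -(-3220)/(-447/4) = -(-3220)*(-4)/447 = -23*560/447 = -12880/447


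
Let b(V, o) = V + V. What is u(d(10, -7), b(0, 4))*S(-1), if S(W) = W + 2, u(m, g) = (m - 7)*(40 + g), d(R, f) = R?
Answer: 120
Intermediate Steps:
b(V, o) = 2*V
u(m, g) = (-7 + m)*(40 + g)
S(W) = 2 + W
u(d(10, -7), b(0, 4))*S(-1) = (-280 - 14*0 + 40*10 + (2*0)*10)*(2 - 1) = (-280 - 7*0 + 400 + 0*10)*1 = (-280 + 0 + 400 + 0)*1 = 120*1 = 120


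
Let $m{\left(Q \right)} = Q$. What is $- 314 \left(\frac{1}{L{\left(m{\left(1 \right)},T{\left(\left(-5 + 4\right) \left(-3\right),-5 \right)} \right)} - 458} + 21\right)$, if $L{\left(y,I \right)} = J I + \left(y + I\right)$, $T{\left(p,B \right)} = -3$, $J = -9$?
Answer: $- \frac{2854888}{433} \approx -6593.3$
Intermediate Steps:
$L{\left(y,I \right)} = y - 8 I$ ($L{\left(y,I \right)} = - 9 I + \left(y + I\right) = - 9 I + \left(I + y\right) = y - 8 I$)
$- 314 \left(\frac{1}{L{\left(m{\left(1 \right)},T{\left(\left(-5 + 4\right) \left(-3\right),-5 \right)} \right)} - 458} + 21\right) = - 314 \left(\frac{1}{\left(1 - -24\right) - 458} + 21\right) = - 314 \left(\frac{1}{\left(1 + 24\right) - 458} + 21\right) = - 314 \left(\frac{1}{25 - 458} + 21\right) = - 314 \left(\frac{1}{-433} + 21\right) = - 314 \left(- \frac{1}{433} + 21\right) = \left(-314\right) \frac{9092}{433} = - \frac{2854888}{433}$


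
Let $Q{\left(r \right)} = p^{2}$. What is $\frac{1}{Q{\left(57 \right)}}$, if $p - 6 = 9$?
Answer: $\frac{1}{225} \approx 0.0044444$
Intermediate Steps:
$p = 15$ ($p = 6 + 9 = 15$)
$Q{\left(r \right)} = 225$ ($Q{\left(r \right)} = 15^{2} = 225$)
$\frac{1}{Q{\left(57 \right)}} = \frac{1}{225}$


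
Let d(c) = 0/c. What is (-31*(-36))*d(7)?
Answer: 0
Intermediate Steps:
d(c) = 0
(-31*(-36))*d(7) = -31*(-36)*0 = 1116*0 = 0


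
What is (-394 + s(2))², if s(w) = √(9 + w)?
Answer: (394 - √11)² ≈ 1.5263e+5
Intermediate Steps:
(-394 + s(2))² = (-394 + √(9 + 2))² = (-394 + √11)²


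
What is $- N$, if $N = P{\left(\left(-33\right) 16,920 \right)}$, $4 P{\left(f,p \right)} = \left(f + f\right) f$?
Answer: $-139392$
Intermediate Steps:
$P{\left(f,p \right)} = \frac{f^{2}}{2}$ ($P{\left(f,p \right)} = \frac{\left(f + f\right) f}{4} = \frac{2 f f}{4} = \frac{2 f^{2}}{4} = \frac{f^{2}}{2}$)
$N = 139392$ ($N = \frac{\left(\left(-33\right) 16\right)^{2}}{2} = \frac{\left(-528\right)^{2}}{2} = \frac{1}{2} \cdot 278784 = 139392$)
$- N = \left(-1\right) 139392 = -139392$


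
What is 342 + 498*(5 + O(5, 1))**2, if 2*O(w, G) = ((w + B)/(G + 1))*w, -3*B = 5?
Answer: 253127/6 ≈ 42188.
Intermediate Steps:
B = -5/3 (B = -1/3*5 = -5/3 ≈ -1.6667)
O(w, G) = w*(-5/3 + w)/(2*(1 + G)) (O(w, G) = (((w - 5/3)/(G + 1))*w)/2 = (((-5/3 + w)/(1 + G))*w)/2 = (w*(-5/3 + w)/(1 + G))/2 = w*(-5/3 + w)/(2*(1 + G)))
342 + 498*(5 + O(5, 1))**2 = 342 + 498*(5 + (1/6)*5*(-5 + 3*5)/(1 + 1))**2 = 342 + 498*(5 + (1/6)*5*(-5 + 15)/2)**2 = 342 + 498*(5 + (1/6)*5*(1/2)*10)**2 = 342 + 498*(5 + 25/6)**2 = 342 + 498*(55/6)**2 = 342 + 498*(3025/36) = 342 + 251075/6 = 253127/6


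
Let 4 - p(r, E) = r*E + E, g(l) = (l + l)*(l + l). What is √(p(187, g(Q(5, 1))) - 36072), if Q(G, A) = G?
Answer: 2*I*√13717 ≈ 234.24*I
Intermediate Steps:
g(l) = 4*l² (g(l) = (2*l)*(2*l) = 4*l²)
p(r, E) = 4 - E - E*r (p(r, E) = 4 - (r*E + E) = 4 - (E*r + E) = 4 - (E + E*r) = 4 + (-E - E*r) = 4 - E - E*r)
√(p(187, g(Q(5, 1))) - 36072) = √((4 - 4*5² - 1*4*5²*187) - 36072) = √((4 - 4*25 - 1*4*25*187) - 36072) = √((4 - 1*100 - 1*100*187) - 36072) = √((4 - 100 - 18700) - 36072) = √(-18796 - 36072) = √(-54868) = 2*I*√13717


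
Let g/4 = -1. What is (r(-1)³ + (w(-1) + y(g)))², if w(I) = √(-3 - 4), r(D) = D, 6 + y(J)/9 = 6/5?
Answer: 48666/25 - 442*I*√7/5 ≈ 1946.6 - 233.88*I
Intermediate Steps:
g = -4 (g = 4*(-1) = -4)
y(J) = -216/5 (y(J) = -54 + 9*(6/5) = -54 + 54/5 = -216/5)
w(I) = I*√7 (w(I) = √(-7) = I*√7)
(r(-1)³ + (w(-1) + y(g)))² = ((-1)³ + (I*√7 - 216/5))² = (-1 + (-216/5 + I*√7))² = (-221/5 + I*√7)²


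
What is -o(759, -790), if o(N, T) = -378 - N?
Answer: 1137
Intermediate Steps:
-o(759, -790) = -(-378 - 1*759) = -(-378 - 759) = -1*(-1137) = 1137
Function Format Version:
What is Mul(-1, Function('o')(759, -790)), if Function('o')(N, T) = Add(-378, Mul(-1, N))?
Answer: 1137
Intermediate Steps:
Mul(-1, Function('o')(759, -790)) = Mul(-1, Add(-378, Mul(-1, 759))) = Mul(-1, Add(-378, -759)) = Mul(-1, -1137) = 1137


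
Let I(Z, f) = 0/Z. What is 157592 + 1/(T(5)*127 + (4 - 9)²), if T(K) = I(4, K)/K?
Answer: 3939801/25 ≈ 1.5759e+5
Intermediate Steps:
I(Z, f) = 0
T(K) = 0 (T(K) = 0/K = 0)
157592 + 1/(T(5)*127 + (4 - 9)²) = 157592 + 1/(0*127 + (4 - 9)²) = 157592 + 1/(0 + (-5)²) = 157592 + 1/(0 + 25) = 157592 + 1/25 = 3939801/25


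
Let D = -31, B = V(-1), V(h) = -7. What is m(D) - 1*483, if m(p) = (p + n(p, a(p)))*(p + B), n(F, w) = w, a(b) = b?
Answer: 1873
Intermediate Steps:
B = -7
m(p) = 2*p*(-7 + p) (m(p) = (p + p)*(p - 7) = (2*p)*(-7 + p) = 2*p*(-7 + p))
m(D) - 1*483 = 2*(-31)*(-7 - 31) - 1*483 = 2*(-31)*(-38) - 483 = 2356 - 483 = 1873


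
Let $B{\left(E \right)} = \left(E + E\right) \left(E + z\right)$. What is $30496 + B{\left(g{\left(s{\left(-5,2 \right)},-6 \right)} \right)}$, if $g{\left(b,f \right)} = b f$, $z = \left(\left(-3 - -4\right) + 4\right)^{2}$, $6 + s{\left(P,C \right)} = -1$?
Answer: $36124$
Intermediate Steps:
$s{\left(P,C \right)} = -7$ ($s{\left(P,C \right)} = -6 - 1 = -7$)
$z = 25$ ($z = \left(\left(-3 + 4\right) + 4\right)^{2} = \left(1 + 4\right)^{2} = 5^{2} = 25$)
$B{\left(E \right)} = 2 E \left(25 + E\right)$ ($B{\left(E \right)} = \left(E + E\right) \left(E + 25\right) = 2 E \left(25 + E\right)$)
$30496 + B{\left(g{\left(s{\left(-5,2 \right)},-6 \right)} \right)} = 30496 + 2 \left(\left(-7\right) \left(-6\right)\right) \left(25 - -42\right) = 30496 + 2 \cdot 42 \left(25 + 42\right) = 30496 + 2 \cdot 42 \cdot 67 = 30496 + 5628 = 36124$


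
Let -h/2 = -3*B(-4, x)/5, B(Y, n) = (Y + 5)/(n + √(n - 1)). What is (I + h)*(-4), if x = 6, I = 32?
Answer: -19984/155 + 24*√5/155 ≈ -128.58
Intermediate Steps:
B(Y, n) = (5 + Y)/(n + √(-1 + n))
h = 6/(5*(6 + √5)) (h = -(-6)*((5 - 4)/(6 + √(-1 + 6)))/5 = -(-6)*(1/(6 + √5))*(⅕) = -(-6)*(⅕)/(6 + √5) = -(-6)*1/(5*(6 + √5)) = -(-6)/(5*(6 + √5)) = 6/(5*(6 + √5)) ≈ 0.14570)
(I + h)*(-4) = (32 + (36/155 - 6*√5/155))*(-4) = (4996/155 - 6*√5/155)*(-4) = -19984/155 + 24*√5/155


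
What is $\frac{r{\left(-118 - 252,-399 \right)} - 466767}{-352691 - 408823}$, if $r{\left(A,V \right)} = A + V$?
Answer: $\frac{233768}{380757} \approx 0.61396$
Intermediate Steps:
$\frac{r{\left(-118 - 252,-399 \right)} - 466767}{-352691 - 408823} = \frac{\left(\left(-118 - 252\right) - 399\right) - 466767}{-352691 - 408823} = \frac{\left(\left(-118 - 252\right) - 399\right) - 466767}{-761514} = \left(\left(-370 - 399\right) - 466767\right) \left(- \frac{1}{761514}\right) = \left(-769 - 466767\right) \left(- \frac{1}{761514}\right) = \left(-467536\right) \left(- \frac{1}{761514}\right) = \frac{233768}{380757}$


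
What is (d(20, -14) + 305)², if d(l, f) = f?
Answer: 84681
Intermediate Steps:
(d(20, -14) + 305)² = (-14 + 305)² = 291² = 84681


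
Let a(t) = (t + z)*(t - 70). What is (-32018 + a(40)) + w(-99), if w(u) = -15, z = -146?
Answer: -28853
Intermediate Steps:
a(t) = (-146 + t)*(-70 + t) (a(t) = (t - 146)*(t - 70) = (-146 + t)*(-70 + t))
(-32018 + a(40)) + w(-99) = (-32018 + (10220 + 40² - 216*40)) - 15 = (-32018 + (10220 + 1600 - 8640)) - 15 = (-32018 + 3180) - 15 = -28838 - 15 = -28853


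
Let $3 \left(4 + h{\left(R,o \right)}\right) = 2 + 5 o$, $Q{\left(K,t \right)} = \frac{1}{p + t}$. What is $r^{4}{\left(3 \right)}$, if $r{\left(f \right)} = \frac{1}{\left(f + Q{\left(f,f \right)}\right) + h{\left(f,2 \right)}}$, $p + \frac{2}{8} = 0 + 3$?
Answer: $\frac{279841}{28398241} \approx 0.0098542$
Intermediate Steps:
$p = \frac{11}{4}$ ($p = - \frac{1}{4} + \left(0 + 3\right) = - \frac{1}{4} + 3 = \frac{11}{4} \approx 2.75$)
$Q{\left(K,t \right)} = \frac{1}{\frac{11}{4} + t}$
$h{\left(R,o \right)} = - \frac{10}{3} + \frac{5 o}{3}$ ($h{\left(R,o \right)} = -4 + \frac{2 + 5 o}{3} = -4 + \left(\frac{2}{3} + \frac{5 o}{3}\right) = - \frac{10}{3} + \frac{5 o}{3}$)
$r{\left(f \right)} = \frac{1}{f + \frac{4}{11 + 4 f}}$ ($r{\left(f \right)} = \frac{1}{\left(f + \frac{4}{11 + 4 f}\right) + \left(- \frac{10}{3} + \frac{5}{3} \cdot 2\right)} = \frac{1}{\left(f + \frac{4}{11 + 4 f}\right) + \left(- \frac{10}{3} + \frac{10}{3}\right)} = \frac{1}{\left(f + \frac{4}{11 + 4 f}\right) + 0} = \frac{1}{f + \frac{4}{11 + 4 f}}$)
$r^{4}{\left(3 \right)} = \left(\frac{11 + 4 \cdot 3}{4 + 3 \left(11 + 4 \cdot 3\right)}\right)^{4} = \left(\frac{11 + 12}{4 + 3 \left(11 + 12\right)}\right)^{4} = \left(\frac{1}{4 + 3 \cdot 23} \cdot 23\right)^{4} = \left(\frac{1}{4 + 69} \cdot 23\right)^{4} = \left(\frac{1}{73} \cdot 23\right)^{4} = \left(\frac{23}{73}\right)^{4} = \frac{279841}{28398241}$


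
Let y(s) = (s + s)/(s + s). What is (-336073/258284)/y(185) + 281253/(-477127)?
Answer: -33284664589/17604895724 ≈ -1.8906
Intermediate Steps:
y(s) = 1 (y(s) = (2*s)/((2*s)) = (2*s)*(1/(2*s)) = 1)
(-336073/258284)/y(185) + 281253/(-477127) = -336073/258284/1 + 281253/(-477127) = -336073*1/258284*1 + 281253*(-1/477127) = -336073/258284*1 - 40179/68161 = -336073/258284 - 40179/68161 = -33284664589/17604895724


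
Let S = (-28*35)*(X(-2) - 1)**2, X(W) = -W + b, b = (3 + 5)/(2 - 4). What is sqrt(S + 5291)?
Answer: I*sqrt(3529) ≈ 59.405*I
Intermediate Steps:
b = -4 (b = 8/(-2) = 8*(-1/2) = -4)
X(W) = -4 - W (X(W) = -W - 4 = -4 - W)
S = -8820 (S = (-28*35)*((-4 - 1*(-2)) - 1)**2 = -980*((-4 + 2) - 1)**2 = -980*(-2 - 1)**2 = -980*(-3)**2 = -980*9 = -8820)
sqrt(S + 5291) = sqrt(-8820 + 5291) = sqrt(-3529) = I*sqrt(3529)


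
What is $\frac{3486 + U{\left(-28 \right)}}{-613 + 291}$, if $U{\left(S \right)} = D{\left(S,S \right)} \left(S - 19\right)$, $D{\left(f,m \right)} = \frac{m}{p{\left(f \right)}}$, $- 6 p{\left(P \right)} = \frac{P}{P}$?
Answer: $\frac{315}{23} \approx 13.696$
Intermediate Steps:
$p{\left(P \right)} = - \frac{1}{6}$ ($p{\left(P \right)} = - \frac{P \frac{1}{P}}{6} = \left(- \frac{1}{6}\right) 1 = - \frac{1}{6}$)
$D{\left(f,m \right)} = - 6 m$ ($D{\left(f,m \right)} = \frac{m}{- \frac{1}{6}} = m \left(-6\right) = - 6 m$)
$U{\left(S \right)} = - 6 S \left(-19 + S\right)$ ($U{\left(S \right)} = - 6 S \left(S - 19\right) = - 6 S \left(-19 + S\right)$)
$\frac{3486 + U{\left(-28 \right)}}{-613 + 291} = \frac{3486 + 6 \left(-28\right) \left(19 - -28\right)}{-613 + 291} = \frac{3486 + 6 \left(-28\right) \left(19 + 28\right)}{-322} = \left(3486 + 6 \left(-28\right) 47\right) \left(- \frac{1}{322}\right) = \left(3486 - 7896\right) \left(- \frac{1}{322}\right) = \left(-4410\right) \left(- \frac{1}{322}\right) = \frac{315}{23}$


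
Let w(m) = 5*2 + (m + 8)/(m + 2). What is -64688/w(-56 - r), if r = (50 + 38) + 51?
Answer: -12484784/2117 ≈ -5897.4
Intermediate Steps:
r = 139 (r = 88 + 51 = 139)
w(m) = 10 + (8 + m)/(2 + m)
-64688/w(-56 - r) = -64688*(2 + (-56 - 1*139))/(28 + 11*(-56 - 1*139)) = -64688*(2 + (-56 - 139))/(28 + 11*(-56 - 139)) = -64688*(2 - 195)/(28 + 11*(-195)) = -64688*(-193/(28 - 2145)) = -64688/((-1/193*(-2117))) = -64688/2117/193 = -64688*193/2117 = -12484784/2117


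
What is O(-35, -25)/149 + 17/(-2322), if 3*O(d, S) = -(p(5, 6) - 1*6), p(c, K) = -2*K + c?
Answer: 7529/345978 ≈ 0.021762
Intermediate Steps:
p(c, K) = c - 2*K
O(d, S) = 13/3 (O(d, S) = (-((5 - 2*6) - 1*6))/3 = (-((5 - 12) - 6))/3 = (-(-7 - 6))/3 = (-1*(-13))/3 = (⅓)*13 = 13/3)
O(-35, -25)/149 + 17/(-2322) = (13/3)/149 + 17/(-2322) = (13/3)*(1/149) + 17*(-1/2322) = 13/447 - 17/2322 = 7529/345978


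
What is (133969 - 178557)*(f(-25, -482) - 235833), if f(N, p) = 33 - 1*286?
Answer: 10526602568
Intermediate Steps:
f(N, p) = -253 (f(N, p) = 33 - 286 = -253)
(133969 - 178557)*(f(-25, -482) - 235833) = (133969 - 178557)*(-253 - 235833) = -44588*(-236086) = 10526602568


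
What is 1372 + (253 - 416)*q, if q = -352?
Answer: 58748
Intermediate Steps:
1372 + (253 - 416)*q = 1372 + (253 - 416)*(-352) = 1372 - 163*(-352) = 1372 + 57376 = 58748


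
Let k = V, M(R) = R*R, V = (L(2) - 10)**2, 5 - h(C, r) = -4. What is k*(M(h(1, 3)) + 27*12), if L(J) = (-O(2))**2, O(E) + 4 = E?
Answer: 14580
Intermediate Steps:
O(E) = -4 + E
h(C, r) = 9 (h(C, r) = 5 - 1*(-4) = 5 + 4 = 9)
L(J) = 4 (L(J) = (-(-4 + 2))**2 = (-1*(-2))**2 = 2**2 = 4)
V = 36 (V = (4 - 10)**2 = (-6)**2 = 36)
M(R) = R**2
k = 36
k*(M(h(1, 3)) + 27*12) = 36*(9**2 + 27*12) = 36*(81 + 324) = 36*405 = 14580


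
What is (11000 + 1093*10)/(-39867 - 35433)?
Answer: -731/2510 ≈ -0.29123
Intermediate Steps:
(11000 + 1093*10)/(-39867 - 35433) = (11000 + 10930)/(-75300) = 21930*(-1/75300) = -731/2510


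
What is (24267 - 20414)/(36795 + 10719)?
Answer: 3853/47514 ≈ 0.081092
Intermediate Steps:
(24267 - 20414)/(36795 + 10719) = 3853/47514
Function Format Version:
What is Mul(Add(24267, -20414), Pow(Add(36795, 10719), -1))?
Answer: Rational(3853, 47514) ≈ 0.081092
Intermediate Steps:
Mul(Add(24267, -20414), Pow(Add(36795, 10719), -1)) = Mul(3853, Pow(47514, -1)) = Mul(3853, Rational(1, 47514)) = Rational(3853, 47514)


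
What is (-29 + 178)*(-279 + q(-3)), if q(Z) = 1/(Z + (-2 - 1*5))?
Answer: -415859/10 ≈ -41586.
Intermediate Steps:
q(Z) = 1/(-7 + Z) (q(Z) = 1/(Z + (-2 - 5)) = 1/(Z - 7) = 1/(-7 + Z))
(-29 + 178)*(-279 + q(-3)) = (-29 + 178)*(-279 + 1/(-7 - 3)) = 149*(-279 + 1/(-10)) = 149*(-279 - ⅒) = 149*(-2791/10) = -415859/10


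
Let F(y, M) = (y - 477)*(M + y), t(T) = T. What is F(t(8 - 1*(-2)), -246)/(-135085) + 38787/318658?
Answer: -29880393601/43045915930 ≈ -0.69415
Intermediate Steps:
F(y, M) = (-477 + y)*(M + y)
F(t(8 - 1*(-2)), -246)/(-135085) + 38787/318658 = ((8 - 1*(-2))² - 477*(-246) - 477*(8 - 1*(-2)) - 246*(8 - 1*(-2)))/(-135085) + 38787/318658 = ((8 + 2)² + 117342 - 477*(8 + 2) - 246*(8 + 2))*(-1/135085) + 38787*(1/318658) = (10² + 117342 - 477*10 - 246*10)*(-1/135085) + 38787/318658 = (100 + 117342 - 4770 - 2460)*(-1/135085) + 38787/318658 = 110212*(-1/135085) + 38787/318658 = -110212/135085 + 38787/318658 = -29880393601/43045915930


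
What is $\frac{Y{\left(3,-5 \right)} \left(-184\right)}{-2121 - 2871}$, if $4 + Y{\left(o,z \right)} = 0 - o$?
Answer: $- \frac{161}{624} \approx -0.25801$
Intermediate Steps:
$Y{\left(o,z \right)} = -4 - o$ ($Y{\left(o,z \right)} = -4 + \left(0 - o\right) = -4 - o$)
$\frac{Y{\left(3,-5 \right)} \left(-184\right)}{-2121 - 2871} = \frac{\left(-4 - 3\right) \left(-184\right)}{-2121 - 2871} = \frac{\left(-7\right) \left(-184\right)}{-4992} = 1288 \left(- \frac{1}{4992}\right) = - \frac{161}{624}$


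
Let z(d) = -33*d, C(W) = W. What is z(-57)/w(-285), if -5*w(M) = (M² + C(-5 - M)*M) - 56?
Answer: -9405/1369 ≈ -6.8700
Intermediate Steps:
w(M) = 56/5 - M²/5 - M*(-5 - M)/5 (w(M) = -((M² + (-5 - M)*M) - 56)/5 = -((M² + M*(-5 - M)) - 56)/5 = -(-56 + M² + M*(-5 - M))/5 = 56/5 - M²/5 - M*(-5 - M)/5)
z(-57)/w(-285) = (-33*(-57))/(56/5 - 285) = 1881/(-1369/5) = 1881*(-5/1369) = -9405/1369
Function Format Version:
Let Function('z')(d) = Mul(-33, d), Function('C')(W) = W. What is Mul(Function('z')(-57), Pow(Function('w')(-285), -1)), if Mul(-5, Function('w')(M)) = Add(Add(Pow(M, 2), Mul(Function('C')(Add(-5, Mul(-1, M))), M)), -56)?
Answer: Rational(-9405, 1369) ≈ -6.8700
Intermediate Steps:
Function('w')(M) = Add(Rational(56, 5), Mul(Rational(-1, 5), Pow(M, 2)), Mul(Rational(-1, 5), M, Add(-5, Mul(-1, M)))) (Function('w')(M) = Mul(Rational(-1, 5), Add(Add(Pow(M, 2), Mul(Add(-5, Mul(-1, M)), M)), -56)) = Mul(Rational(-1, 5), Add(Add(Pow(M, 2), Mul(M, Add(-5, Mul(-1, M)))), -56)) = Mul(Rational(-1, 5), Add(-56, Pow(M, 2), Mul(M, Add(-5, Mul(-1, M))))) = Add(Rational(56, 5), Mul(Rational(-1, 5), Pow(M, 2)), Mul(Rational(-1, 5), M, Add(-5, Mul(-1, M)))))
Mul(Function('z')(-57), Pow(Function('w')(-285), -1)) = Mul(Mul(-33, -57), Pow(Add(Rational(56, 5), -285), -1)) = Mul(1881, Pow(Rational(-1369, 5), -1)) = Mul(1881, Rational(-5, 1369)) = Rational(-9405, 1369)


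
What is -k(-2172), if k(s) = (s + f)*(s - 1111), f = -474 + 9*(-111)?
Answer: -11966535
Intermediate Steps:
f = -1473 (f = -474 - 999 = -1473)
k(s) = (-1473 + s)*(-1111 + s) (k(s) = (s - 1473)*(s - 1111) = (-1473 + s)*(-1111 + s))
-k(-2172) = -(1636503 + (-2172)² - 2584*(-2172)) = -(1636503 + 4717584 + 5612448) = -1*11966535 = -11966535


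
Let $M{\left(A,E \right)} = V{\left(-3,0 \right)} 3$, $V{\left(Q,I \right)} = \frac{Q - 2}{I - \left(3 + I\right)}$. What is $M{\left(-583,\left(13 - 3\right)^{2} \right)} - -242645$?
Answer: $242650$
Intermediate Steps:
$V{\left(Q,I \right)} = \frac{2}{3} - \frac{Q}{3}$ ($V{\left(Q,I \right)} = \frac{-2 + Q}{-3} = \left(-2 + Q\right) \left(- \frac{1}{3}\right) = \frac{2}{3} - \frac{Q}{3}$)
$M{\left(A,E \right)} = 5$ ($M{\left(A,E \right)} = \left(\frac{2}{3} - -1\right) 3 = \left(\frac{2}{3} + 1\right) 3 = \frac{5}{3} \cdot 3 = 5$)
$M{\left(-583,\left(13 - 3\right)^{2} \right)} - -242645 = 5 - -242645 = 5 + 242645 = 242650$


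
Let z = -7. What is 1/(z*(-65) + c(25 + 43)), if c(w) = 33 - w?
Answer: 1/420 ≈ 0.0023810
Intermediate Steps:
1/(z*(-65) + c(25 + 43)) = 1/(-7*(-65) + (33 - (25 + 43))) = 1/(455 + (33 - 1*68)) = 1/(455 + (33 - 68)) = 1/(455 - 35) = 1/420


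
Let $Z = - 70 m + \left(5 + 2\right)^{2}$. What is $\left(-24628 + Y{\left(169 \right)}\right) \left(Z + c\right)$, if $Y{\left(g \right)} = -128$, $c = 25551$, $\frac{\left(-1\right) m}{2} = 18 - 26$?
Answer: $-606026880$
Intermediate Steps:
$m = 16$ ($m = - 2 \left(18 - 26\right) = \left(-2\right) \left(-8\right) = 16$)
$Z = -1071$ ($Z = \left(-70\right) 16 + \left(5 + 2\right)^{2} = -1120 + 7^{2} = -1120 + 49 = -1071$)
$\left(-24628 + Y{\left(169 \right)}\right) \left(Z + c\right) = \left(-24628 - 128\right) \left(-1071 + 25551\right) = \left(-24756\right) 24480 = -606026880$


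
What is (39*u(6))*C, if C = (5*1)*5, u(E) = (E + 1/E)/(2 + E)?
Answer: 12025/16 ≈ 751.56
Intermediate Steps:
u(E) = (E + 1/E)/(2 + E)
C = 25 (C = 5*5 = 25)
(39*u(6))*C = (39*((1 + 6**2)/(6*(2 + 6))))*25 = (39*((1/6)*(1 + 36)/8))*25 = (39*((1/6)*(1/8)*37))*25 = (39*(37/48))*25 = (481/16)*25 = 12025/16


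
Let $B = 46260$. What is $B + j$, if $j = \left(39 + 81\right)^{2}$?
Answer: $60660$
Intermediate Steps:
$j = 14400$ ($j = 120^{2} = 14400$)
$B + j = 46260 + 14400 = 60660$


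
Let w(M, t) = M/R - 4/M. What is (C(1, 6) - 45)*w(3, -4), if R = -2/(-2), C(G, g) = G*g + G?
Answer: -190/3 ≈ -63.333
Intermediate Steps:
C(G, g) = G + G*g
R = 1 (R = -2*(-1/2) = 1)
w(M, t) = M - 4/M (w(M, t) = M/1 - 4/M = M*1 - 4/M = M - 4/M)
(C(1, 6) - 45)*w(3, -4) = (1*(1 + 6) - 45)*(3 - 4/3) = (1*7 - 45)*(3 - 4*1/3) = (7 - 45)*(3 - 4/3) = -38*5/3 = -190/3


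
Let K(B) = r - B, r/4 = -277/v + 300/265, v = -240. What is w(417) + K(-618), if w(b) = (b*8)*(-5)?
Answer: -51048079/3180 ≈ -16053.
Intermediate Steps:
w(b) = -40*b (w(b) = (8*b)*(-5) = -40*b)
r = 29081/3180 (r = 4*(-277/(-240) + 300/265) = 4*(-277*(-1/240) + 300*(1/265)) = 4*(277/240 + 60/53) = 4*(29081/12720) = 29081/3180 ≈ 9.1450)
K(B) = 29081/3180 - B
w(417) + K(-618) = -40*417 + (29081/3180 - 1*(-618)) = -16680 + (29081/3180 + 618) = -16680 + 1994321/3180 = -51048079/3180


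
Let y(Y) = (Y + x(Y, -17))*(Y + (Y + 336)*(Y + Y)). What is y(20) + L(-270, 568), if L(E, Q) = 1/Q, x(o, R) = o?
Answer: 323987201/568 ≈ 5.7040e+5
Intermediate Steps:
y(Y) = 2*Y*(Y + 2*Y*(336 + Y)) (y(Y) = (Y + Y)*(Y + (Y + 336)*(Y + Y)) = (2*Y)*(Y + (336 + Y)*(2*Y)) = (2*Y)*(Y + 2*Y*(336 + Y)) = 2*Y*(Y + 2*Y*(336 + Y)))
y(20) + L(-270, 568) = 20²*(1346 + 4*20) + 1/568 = 400*(1346 + 80) + 1/568 = 400*1426 + 1/568 = 570400 + 1/568 = 323987201/568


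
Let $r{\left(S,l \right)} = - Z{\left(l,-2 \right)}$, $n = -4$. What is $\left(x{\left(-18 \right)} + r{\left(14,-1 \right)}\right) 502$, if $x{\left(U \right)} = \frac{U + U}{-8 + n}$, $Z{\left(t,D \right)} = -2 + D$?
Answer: $3514$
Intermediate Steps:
$r{\left(S,l \right)} = 4$ ($r{\left(S,l \right)} = - (-2 - 2) = \left(-1\right) \left(-4\right) = 4$)
$x{\left(U \right)} = - \frac{U}{6}$ ($x{\left(U \right)} = \frac{U + U}{-8 - 4} = \frac{2 U}{-12} = 2 U \left(- \frac{1}{12}\right) = - \frac{U}{6}$)
$\left(x{\left(-18 \right)} + r{\left(14,-1 \right)}\right) 502 = \left(\left(- \frac{1}{6}\right) \left(-18\right) + 4\right) 502 = \left(3 + 4\right) 502 = 7 \cdot 502 = 3514$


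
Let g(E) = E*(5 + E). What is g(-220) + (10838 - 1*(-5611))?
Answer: 63749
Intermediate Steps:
g(-220) + (10838 - 1*(-5611)) = -220*(5 - 220) + (10838 - 1*(-5611)) = -220*(-215) + (10838 + 5611) = 47300 + 16449 = 63749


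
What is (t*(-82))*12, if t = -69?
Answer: 67896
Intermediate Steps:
(t*(-82))*12 = -69*(-82)*12 = 5658*12 = 67896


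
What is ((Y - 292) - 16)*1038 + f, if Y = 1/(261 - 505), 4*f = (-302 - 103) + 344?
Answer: -78012535/244 ≈ -3.1972e+5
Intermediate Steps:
f = -61/4 (f = ((-302 - 103) + 344)/4 = (-405 + 344)/4 = (1/4)*(-61) = -61/4 ≈ -15.250)
Y = -1/244 (Y = 1/(-244) = -1/244 ≈ -0.0040984)
((Y - 292) - 16)*1038 + f = ((-1/244 - 292) - 16)*1038 - 61/4 = (-71249/244 - 16)*1038 - 61/4 = -75153/244*1038 - 61/4 = -39004407/122 - 61/4 = -78012535/244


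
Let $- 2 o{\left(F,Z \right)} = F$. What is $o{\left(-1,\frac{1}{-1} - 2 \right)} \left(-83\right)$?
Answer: $- \frac{83}{2} \approx -41.5$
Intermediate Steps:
$o{\left(F,Z \right)} = - \frac{F}{2}$
$o{\left(-1,\frac{1}{-1} - 2 \right)} \left(-83\right) = \left(- \frac{1}{2}\right) \left(-1\right) \left(-83\right) = \frac{1}{2} \left(-83\right) = - \frac{83}{2}$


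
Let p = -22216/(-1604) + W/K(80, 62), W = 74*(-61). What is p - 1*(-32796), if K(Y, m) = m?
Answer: 406954193/12431 ≈ 32737.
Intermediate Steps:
W = -4514
p = -732883/12431 (p = -22216/(-1604) - 4514/62 = -22216*(-1/1604) - 4514*1/62 = 5554/401 - 2257/31 = -732883/12431 ≈ -58.956)
p - 1*(-32796) = -732883/12431 - 1*(-32796) = -732883/12431 + 32796 = 406954193/12431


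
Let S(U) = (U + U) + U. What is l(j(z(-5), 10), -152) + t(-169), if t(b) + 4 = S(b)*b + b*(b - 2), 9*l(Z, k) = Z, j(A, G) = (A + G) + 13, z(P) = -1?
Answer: 1031224/9 ≈ 1.1458e+5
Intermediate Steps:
S(U) = 3*U (S(U) = 2*U + U = 3*U)
j(A, G) = 13 + A + G
l(Z, k) = Z/9
t(b) = -4 + 3*b² + b*(-2 + b) (t(b) = -4 + ((3*b)*b + b*(b - 2)) = -4 + (3*b² + b*(-2 + b)) = -4 + 3*b² + b*(-2 + b))
l(j(z(-5), 10), -152) + t(-169) = (13 - 1 + 10)/9 + (-4 - 2*(-169) + 4*(-169)²) = (⅑)*22 + (-4 + 338 + 4*28561) = 22/9 + (-4 + 338 + 114244) = 22/9 + 114578 = 1031224/9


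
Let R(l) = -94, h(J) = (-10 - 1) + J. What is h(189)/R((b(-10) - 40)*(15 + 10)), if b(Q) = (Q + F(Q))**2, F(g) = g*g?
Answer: -89/47 ≈ -1.8936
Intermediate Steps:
F(g) = g**2
b(Q) = (Q + Q**2)**2
h(J) = -11 + J
h(189)/R((b(-10) - 40)*(15 + 10)) = (-11 + 189)/(-94) = 178*(-1/94) = -89/47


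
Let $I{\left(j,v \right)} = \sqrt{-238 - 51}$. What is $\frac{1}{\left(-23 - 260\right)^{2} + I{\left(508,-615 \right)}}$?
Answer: $\frac{80089}{6414248210} - \frac{17 i}{6414248210} \approx 1.2486 \cdot 10^{-5} - 2.6503 \cdot 10^{-9} i$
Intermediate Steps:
$I{\left(j,v \right)} = 17 i$ ($I{\left(j,v \right)} = \sqrt{-289} = 17 i$)
$\frac{1}{\left(-23 - 260\right)^{2} + I{\left(508,-615 \right)}} = \frac{1}{\left(-23 - 260\right)^{2} + 17 i} = \frac{1}{\left(-283\right)^{2} + 17 i} = \frac{1}{80089 + 17 i} = \frac{80089 - 17 i}{6414248210}$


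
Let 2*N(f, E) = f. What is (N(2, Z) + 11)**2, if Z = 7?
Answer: 144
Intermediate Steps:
N(f, E) = f/2
(N(2, Z) + 11)**2 = ((1/2)*2 + 11)**2 = (1 + 11)**2 = 12**2 = 144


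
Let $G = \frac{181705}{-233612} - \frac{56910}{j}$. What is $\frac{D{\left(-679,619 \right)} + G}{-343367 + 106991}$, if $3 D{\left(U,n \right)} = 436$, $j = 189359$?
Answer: $- \frac{19144022124643}{31369365384414624} \approx -0.00061028$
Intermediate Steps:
$D{\left(U,n \right)} = \frac{436}{3}$ ($D{\left(U,n \right)} = \frac{1}{3} \cdot 436 = \frac{436}{3}$)
$G = - \frac{47702336015}{44236534708}$ ($G = \frac{181705}{-233612} - \frac{56910}{189359} = 181705 \left(- \frac{1}{233612}\right) - \frac{56910}{189359} = - \frac{181705}{233612} - \frac{56910}{189359} = - \frac{47702336015}{44236534708} \approx -1.0783$)
$\frac{D{\left(-679,619 \right)} + G}{-343367 + 106991} = \frac{\frac{436}{3} - \frac{47702336015}{44236534708}}{-343367 + 106991} = \frac{19144022124643}{132709604124 \left(-236376\right)} = \frac{19144022124643}{132709604124} \left(- \frac{1}{236376}\right) = - \frac{19144022124643}{31369365384414624}$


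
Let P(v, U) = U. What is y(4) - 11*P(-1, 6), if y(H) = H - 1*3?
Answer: -65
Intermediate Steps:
y(H) = -3 + H (y(H) = H - 3 = -3 + H)
y(4) - 11*P(-1, 6) = (-3 + 4) - 11*6 = 1 - 66 = -65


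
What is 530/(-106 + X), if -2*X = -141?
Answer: -1060/71 ≈ -14.930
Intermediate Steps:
X = 141/2 (X = -1/2*(-141) = 141/2 ≈ 70.500)
530/(-106 + X) = 530/(-106 + 141/2) = 530/(-71/2) = -2/71*530 = -1060/71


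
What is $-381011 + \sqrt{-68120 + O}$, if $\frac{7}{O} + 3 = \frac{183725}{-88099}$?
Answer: $-381011 + \frac{i \sqrt{13673575586441326}}{448022} \approx -3.8101 \cdot 10^{5} + 261.0 i$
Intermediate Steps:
$O = - \frac{616693}{448022}$ ($O = \frac{7}{-3 + \frac{183725}{-88099}} = \frac{7}{-3 + 183725 \left(- \frac{1}{88099}\right)} = \frac{7}{-3 - \frac{183725}{88099}} = \frac{7}{- \frac{448022}{88099}} = 7 \left(- \frac{88099}{448022}\right) = - \frac{616693}{448022} \approx -1.3765$)
$-381011 + \sqrt{-68120 + O} = -381011 + \sqrt{-68120 - \frac{616693}{448022}} = -381011 + \sqrt{- \frac{30519875333}{448022}} = -381011 + \frac{i \sqrt{13673575586441326}}{448022}$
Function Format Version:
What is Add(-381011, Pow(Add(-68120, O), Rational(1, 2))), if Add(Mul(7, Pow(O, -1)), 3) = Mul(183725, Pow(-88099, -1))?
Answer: Add(-381011, Mul(Rational(1, 448022), I, Pow(13673575586441326, Rational(1, 2)))) ≈ Add(-3.8101e+5, Mul(261.00, I))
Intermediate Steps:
O = Rational(-616693, 448022) (O = Mul(7, Pow(Add(-3, Mul(183725, Pow(-88099, -1))), -1)) = Mul(7, Pow(Add(-3, Mul(183725, Rational(-1, 88099))), -1)) = Mul(7, Pow(Add(-3, Rational(-183725, 88099)), -1)) = Mul(7, Pow(Rational(-448022, 88099), -1)) = Mul(7, Rational(-88099, 448022)) = Rational(-616693, 448022) ≈ -1.3765)
Add(-381011, Pow(Add(-68120, O), Rational(1, 2))) = Add(-381011, Pow(Add(-68120, Rational(-616693, 448022)), Rational(1, 2))) = Add(-381011, Pow(Rational(-30519875333, 448022), Rational(1, 2))) = Add(-381011, Mul(Rational(1, 448022), I, Pow(13673575586441326, Rational(1, 2))))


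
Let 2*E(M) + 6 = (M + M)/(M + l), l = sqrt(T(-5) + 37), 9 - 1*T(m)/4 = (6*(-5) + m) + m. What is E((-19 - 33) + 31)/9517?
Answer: -183/1979536 + 21*sqrt(233)/1979536 ≈ 6.9487e-5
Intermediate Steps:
T(m) = 156 - 8*m (T(m) = 36 - 4*((6*(-5) + m) + m) = 36 - 4*((-30 + m) + m) = 36 - 4*(-30 + 2*m) = 36 + (120 - 8*m) = 156 - 8*m)
l = sqrt(233) (l = sqrt((156 - 8*(-5)) + 37) = sqrt((156 + 40) + 37) = sqrt(196 + 37) = sqrt(233) ≈ 15.264)
E(M) = -3 + M/(M + sqrt(233)) (E(M) = -3 + ((M + M)/(M + sqrt(233)))/2 = -3 + ((2*M)/(M + sqrt(233)))/2 = -3 + (2*M/(M + sqrt(233)))/2 = -3 + M/(M + sqrt(233)))
E((-19 - 33) + 31)/9517 = ((-3*sqrt(233) - 2*((-19 - 33) + 31))/(((-19 - 33) + 31) + sqrt(233)))/9517 = ((-3*sqrt(233) - 2*(-52 + 31))/((-52 + 31) + sqrt(233)))*(1/9517) = ((-3*sqrt(233) - 2*(-21))/(-21 + sqrt(233)))*(1/9517) = ((-3*sqrt(233) + 42)/(-21 + sqrt(233)))*(1/9517) = ((42 - 3*sqrt(233))/(-21 + sqrt(233)))*(1/9517) = (42 - 3*sqrt(233))/(9517*(-21 + sqrt(233)))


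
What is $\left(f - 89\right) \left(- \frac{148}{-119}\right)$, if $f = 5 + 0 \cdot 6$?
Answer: $- \frac{1776}{17} \approx -104.47$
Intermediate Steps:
$f = 5$ ($f = 5 + 0 = 5$)
$\left(f - 89\right) \left(- \frac{148}{-119}\right) = \left(5 - 89\right) \left(- \frac{148}{-119}\right) = - 84 \left(\left(-148\right) \left(- \frac{1}{119}\right)\right) = \left(-84\right) \frac{148}{119} = - \frac{1776}{17}$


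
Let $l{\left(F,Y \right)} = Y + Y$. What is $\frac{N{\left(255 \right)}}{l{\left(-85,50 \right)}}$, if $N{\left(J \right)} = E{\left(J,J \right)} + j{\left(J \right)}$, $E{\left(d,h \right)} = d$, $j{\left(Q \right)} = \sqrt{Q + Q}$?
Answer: $\frac{51}{20} + \frac{\sqrt{510}}{100} \approx 2.7758$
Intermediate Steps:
$j{\left(Q \right)} = \sqrt{2} \sqrt{Q}$ ($j{\left(Q \right)} = \sqrt{2 Q} = \sqrt{2} \sqrt{Q}$)
$N{\left(J \right)} = J + \sqrt{2} \sqrt{J}$
$l{\left(F,Y \right)} = 2 Y$
$\frac{N{\left(255 \right)}}{l{\left(-85,50 \right)}} = \frac{255 + \sqrt{2} \sqrt{255}}{2 \cdot 50} = \frac{255 + \sqrt{510}}{100} = \left(255 + \sqrt{510}\right) \frac{1}{100} = \frac{51}{20} + \frac{\sqrt{510}}{100}$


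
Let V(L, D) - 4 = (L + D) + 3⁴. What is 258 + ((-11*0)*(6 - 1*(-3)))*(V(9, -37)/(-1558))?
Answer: 258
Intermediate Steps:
V(L, D) = 85 + D + L (V(L, D) = 4 + ((L + D) + 3⁴) = 4 + ((D + L) + 81) = 4 + (81 + D + L) = 85 + D + L)
258 + ((-11*0)*(6 - 1*(-3)))*(V(9, -37)/(-1558)) = 258 + ((-11*0)*(6 - 1*(-3)))*((85 - 37 + 9)/(-1558)) = 258 + (0*(6 + 3))*(57*(-1/1558)) = 258 + (0*9)*(-3/82) = 258 + 0*(-3/82) = 258 + 0 = 258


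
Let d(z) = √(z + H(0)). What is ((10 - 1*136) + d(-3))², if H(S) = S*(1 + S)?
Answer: (126 - I*√3)² ≈ 15873.0 - 436.48*I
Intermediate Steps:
d(z) = √z (d(z) = √(z + 0*(1 + 0)) = √(z + 0*1) = √(z + 0) = √z)
((10 - 1*136) + d(-3))² = ((10 - 1*136) + √(-3))² = ((10 - 136) + I*√3)² = (-126 + I*√3)²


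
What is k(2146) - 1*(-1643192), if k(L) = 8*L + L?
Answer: 1662506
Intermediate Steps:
k(L) = 9*L
k(2146) - 1*(-1643192) = 9*2146 - 1*(-1643192) = 19314 + 1643192 = 1662506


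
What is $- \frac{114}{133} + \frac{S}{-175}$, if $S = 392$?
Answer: $- \frac{542}{175} \approx -3.0971$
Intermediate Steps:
$- \frac{114}{133} + \frac{S}{-175} = - \frac{114}{133} + \frac{392}{-175} = \left(-114\right) \frac{1}{133} + 392 \left(- \frac{1}{175}\right) = - \frac{6}{7} - \frac{56}{25} = - \frac{542}{175}$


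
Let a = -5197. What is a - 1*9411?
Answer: -14608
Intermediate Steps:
a - 1*9411 = -5197 - 1*9411 = -5197 - 9411 = -14608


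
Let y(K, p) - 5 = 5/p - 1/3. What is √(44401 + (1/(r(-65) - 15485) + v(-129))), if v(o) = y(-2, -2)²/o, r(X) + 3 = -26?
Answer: 11*√13227462189181329/6003918 ≈ 210.72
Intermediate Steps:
y(K, p) = 14/3 + 5/p (y(K, p) = 5 + (5/p - 1/3) = 5 + (5/p - 1*⅓) = 5 + (5/p - ⅓) = 5 + (-⅓ + 5/p) = 14/3 + 5/p)
r(X) = -29 (r(X) = -3 - 26 = -29)
v(o) = 169/(36*o) (v(o) = (14/3 + 5/(-2))²/o = (14/3 + 5*(-½))²/o = (14/3 - 5/2)²/o = (13/6)²/o = 169/(36*o))
√(44401 + (1/(r(-65) - 15485) + v(-129))) = √(44401 + (1/(-29 - 15485) + (169/36)/(-129))) = √(44401 + (1/(-15514) + (169/36)*(-1/129))) = √(44401 + (-1/15514 - 169/4644)) = √(44401 - 1313255/36023508) = √(1599478465453/36023508) = 11*√13227462189181329/6003918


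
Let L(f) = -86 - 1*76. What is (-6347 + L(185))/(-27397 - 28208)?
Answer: 6509/55605 ≈ 0.11706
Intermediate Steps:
L(f) = -162 (L(f) = -86 - 76 = -162)
(-6347 + L(185))/(-27397 - 28208) = (-6347 - 162)/(-27397 - 28208) = -6509/(-55605) = -6509*(-1/55605) = 6509/55605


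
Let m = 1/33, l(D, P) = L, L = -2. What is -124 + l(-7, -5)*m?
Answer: -4094/33 ≈ -124.06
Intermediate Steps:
l(D, P) = -2
m = 1/33 ≈ 0.030303
-124 + l(-7, -5)*m = -124 - 2*1/33 = -124 - 2/33 = -4094/33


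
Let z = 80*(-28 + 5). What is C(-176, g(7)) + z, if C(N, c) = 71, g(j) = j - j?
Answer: -1769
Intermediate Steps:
g(j) = 0
z = -1840 (z = 80*(-23) = -1840)
C(-176, g(7)) + z = 71 - 1840 = -1769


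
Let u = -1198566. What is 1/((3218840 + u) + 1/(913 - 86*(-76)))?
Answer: 7449/15049021027 ≈ 4.9498e-7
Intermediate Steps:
1/((3218840 + u) + 1/(913 - 86*(-76))) = 1/((3218840 - 1198566) + 1/(913 - 86*(-76))) = 1/(2020274 + 1/(913 + 6536)) = 1/(2020274 + 1/7449) = 1/(15049021027/7449) = 7449/15049021027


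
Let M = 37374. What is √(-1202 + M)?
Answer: 2*√9043 ≈ 190.19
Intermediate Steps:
√(-1202 + M) = √(-1202 + 37374) = √36172 = 2*√9043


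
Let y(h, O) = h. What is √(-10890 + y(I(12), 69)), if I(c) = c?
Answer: 7*I*√222 ≈ 104.3*I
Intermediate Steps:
√(-10890 + y(I(12), 69)) = √(-10890 + 12) = √(-10878) = 7*I*√222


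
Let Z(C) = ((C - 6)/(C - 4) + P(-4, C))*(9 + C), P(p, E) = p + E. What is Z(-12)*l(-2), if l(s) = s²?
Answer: 357/2 ≈ 178.50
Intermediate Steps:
P(p, E) = E + p
Z(C) = (9 + C)*(-4 + C + (-6 + C)/(-4 + C)) (Z(C) = ((C - 6)/(C - 4) + (C - 4))*(9 + C) = ((-6 + C)/(-4 + C) + (-4 + C))*(9 + C) = (-4 + C + (-6 + C)/(-4 + C))*(9 + C) = (9 + C)*(-4 + C + (-6 + C)/(-4 + C)))
Z(-12)*l(-2) = ((90 + (-12)³ - 53*(-12) + 2*(-12)²)/(-4 - 12))*(-2)² = ((90 - 1728 + 636 + 2*144)/(-16))*4 = -(90 - 1728 + 636 + 288)/16*4 = -1/16*(-714)*4 = (357/8)*4 = 357/2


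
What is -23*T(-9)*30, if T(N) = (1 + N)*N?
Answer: -49680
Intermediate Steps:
T(N) = N*(1 + N)
-23*T(-9)*30 = -(-207)*(1 - 9)*30 = -(-207)*(-8)*30 = -23*72*30 = -1656*30 = -49680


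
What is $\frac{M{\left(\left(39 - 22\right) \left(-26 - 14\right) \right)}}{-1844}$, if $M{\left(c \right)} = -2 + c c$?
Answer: $- \frac{231199}{922} \approx -250.76$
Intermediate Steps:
$M{\left(c \right)} = -2 + c^{2}$
$\frac{M{\left(\left(39 - 22\right) \left(-26 - 14\right) \right)}}{-1844} = \frac{-2 + \left(\left(39 - 22\right) \left(-26 - 14\right)\right)^{2}}{-1844} = \left(-2 + \left(17 \left(-40\right)\right)^{2}\right) \left(- \frac{1}{1844}\right) = \left(-2 + \left(-680\right)^{2}\right) \left(- \frac{1}{1844}\right) = \left(-2 + 462400\right) \left(- \frac{1}{1844}\right) = 462398 \left(- \frac{1}{1844}\right) = - \frac{231199}{922}$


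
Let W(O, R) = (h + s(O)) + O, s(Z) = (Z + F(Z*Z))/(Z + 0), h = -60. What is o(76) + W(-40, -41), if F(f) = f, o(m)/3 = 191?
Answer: 434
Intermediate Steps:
o(m) = 573 (o(m) = 3*191 = 573)
s(Z) = (Z + Z**2)/Z (s(Z) = (Z + Z*Z)/(Z + 0) = (Z + Z**2)/Z)
W(O, R) = -59 + 2*O (W(O, R) = (-60 + (1 + O)) + O = (-59 + O) + O = -59 + 2*O)
o(76) + W(-40, -41) = 573 + (-59 + 2*(-40)) = 573 + (-59 - 80) = 573 - 139 = 434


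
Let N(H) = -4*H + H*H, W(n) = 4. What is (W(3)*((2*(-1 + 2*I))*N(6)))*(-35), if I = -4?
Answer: 30240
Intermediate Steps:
N(H) = H² - 4*H (N(H) = -4*H + H² = H² - 4*H)
(W(3)*((2*(-1 + 2*I))*N(6)))*(-35) = (4*((2*(-1 + 2*(-4)))*(6*(-4 + 6))))*(-35) = (4*((2*(-1 - 8))*(6*2)))*(-35) = (4*((2*(-9))*12))*(-35) = (4*(-18*12))*(-35) = (4*(-216))*(-35) = -864*(-35) = 30240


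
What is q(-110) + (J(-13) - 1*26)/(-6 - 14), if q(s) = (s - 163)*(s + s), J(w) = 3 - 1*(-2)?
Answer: 1201221/20 ≈ 60061.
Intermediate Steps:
J(w) = 5 (J(w) = 3 + 2 = 5)
q(s) = 2*s*(-163 + s) (q(s) = (-163 + s)*(2*s) = 2*s*(-163 + s))
q(-110) + (J(-13) - 1*26)/(-6 - 14) = 2*(-110)*(-163 - 110) + (5 - 1*26)/(-6 - 14) = 2*(-110)*(-273) + (5 - 26)/(-20) = 60060 - 21*(-1/20) = 60060 + 21/20 = 1201221/20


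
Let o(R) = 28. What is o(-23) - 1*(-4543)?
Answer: 4571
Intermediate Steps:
o(-23) - 1*(-4543) = 28 - 1*(-4543) = 28 + 4543 = 4571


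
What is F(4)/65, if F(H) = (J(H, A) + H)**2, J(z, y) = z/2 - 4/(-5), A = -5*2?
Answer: 1156/1625 ≈ 0.71138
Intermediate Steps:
A = -10
J(z, y) = 4/5 + z/2 (J(z, y) = z*(1/2) - 4*(-1/5) = z/2 + 4/5 = 4/5 + z/2)
F(H) = (4/5 + 3*H/2)**2 (F(H) = ((4/5 + H/2) + H)**2 = (4/5 + 3*H/2)**2)
F(4)/65 = ((8 + 15*4)**2/100)/65 = ((8 + 60)**2/100)*(1/65) = ((1/100)*68**2)*(1/65) = ((1/100)*4624)*(1/65) = (1156/25)*(1/65) = 1156/1625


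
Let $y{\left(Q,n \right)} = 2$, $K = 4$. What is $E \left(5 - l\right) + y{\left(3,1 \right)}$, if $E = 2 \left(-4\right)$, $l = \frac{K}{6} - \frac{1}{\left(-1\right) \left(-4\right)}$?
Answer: $- \frac{104}{3} \approx -34.667$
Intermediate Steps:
$l = \frac{5}{12}$ ($l = \frac{4}{6} - \frac{1}{\left(-1\right) \left(-4\right)} = 4 \cdot \frac{1}{6} - \frac{1}{4} = \frac{2}{3} - \frac{1}{4} = \frac{5}{12} \approx 0.41667$)
$E = -8$
$E \left(5 - l\right) + y{\left(3,1 \right)} = - 8 \left(5 - \frac{5}{12}\right) + 2 = \left(-8\right) \frac{55}{12} + 2 = - \frac{110}{3} + 2 = - \frac{104}{3}$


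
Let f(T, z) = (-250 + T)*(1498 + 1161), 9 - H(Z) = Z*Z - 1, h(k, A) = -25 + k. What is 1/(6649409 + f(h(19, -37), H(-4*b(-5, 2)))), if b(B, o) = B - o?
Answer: 1/5968705 ≈ 1.6754e-7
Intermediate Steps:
H(Z) = 10 - Z² (H(Z) = 9 - (Z*Z - 1) = 9 - (Z² - 1) = 9 - (-1 + Z²) = 9 + (1 - Z²) = 10 - Z²)
f(T, z) = -664750 + 2659*T (f(T, z) = (-250 + T)*2659 = -664750 + 2659*T)
1/(6649409 + f(h(19, -37), H(-4*b(-5, 2)))) = 1/(6649409 + (-664750 + 2659*(-25 + 19))) = 1/(6649409 + (-664750 + 2659*(-6))) = 1/(6649409 + (-664750 - 15954)) = 1/(6649409 - 680704) = 1/5968705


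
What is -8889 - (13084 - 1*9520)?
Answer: -12453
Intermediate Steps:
-8889 - (13084 - 1*9520) = -8889 - (13084 - 9520) = -8889 - 1*3564 = -8889 - 3564 = -12453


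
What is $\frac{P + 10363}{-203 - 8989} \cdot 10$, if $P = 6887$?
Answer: $- \frac{14375}{766} \approx -18.766$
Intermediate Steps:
$\frac{P + 10363}{-203 - 8989} \cdot 10 = \frac{6887 + 10363}{-203 - 8989} \cdot 10 = \frac{17250}{-9192} \cdot 10 = 17250 \left(- \frac{1}{9192}\right) 10 = \left(- \frac{2875}{1532}\right) 10 = - \frac{14375}{766}$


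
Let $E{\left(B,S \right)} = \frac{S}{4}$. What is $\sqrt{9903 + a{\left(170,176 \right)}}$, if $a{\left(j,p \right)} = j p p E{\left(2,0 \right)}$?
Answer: $\sqrt{9903} \approx 99.514$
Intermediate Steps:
$E{\left(B,S \right)} = \frac{S}{4}$ ($E{\left(B,S \right)} = S \frac{1}{4} = \frac{S}{4}$)
$a{\left(j,p \right)} = 0$ ($a{\left(j,p \right)} = j p p \frac{1}{4} \cdot 0 = j p^{2} \cdot 0 = 0$)
$\sqrt{9903 + a{\left(170,176 \right)}} = \sqrt{9903 + 0} = \sqrt{9903}$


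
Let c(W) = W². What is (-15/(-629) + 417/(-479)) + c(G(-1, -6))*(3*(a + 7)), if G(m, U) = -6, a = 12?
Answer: 617994024/301291 ≈ 2051.2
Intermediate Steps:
(-15/(-629) + 417/(-479)) + c(G(-1, -6))*(3*(a + 7)) = (-15/(-629) + 417/(-479)) + (-6)²*(3*(12 + 7)) = (-15*(-1/629) + 417*(-1/479)) + 36*(3*19) = (15/629 - 417/479) + 36*57 = -255108/301291 + 2052 = 617994024/301291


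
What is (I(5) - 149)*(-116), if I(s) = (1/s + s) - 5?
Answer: 86304/5 ≈ 17261.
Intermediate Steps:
I(s) = -5 + s + 1/s (I(s) = (s + 1/s) - 5 = -5 + s + 1/s)
(I(5) - 149)*(-116) = ((-5 + 5 + 1/5) - 149)*(-116) = ((-5 + 5 + ⅕) - 149)*(-116) = (⅕ - 149)*(-116) = -744/5*(-116) = 86304/5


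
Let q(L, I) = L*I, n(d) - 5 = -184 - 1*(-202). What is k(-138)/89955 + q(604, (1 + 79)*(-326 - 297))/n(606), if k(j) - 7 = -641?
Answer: -2707947763382/2068965 ≈ -1.3088e+6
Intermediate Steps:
k(j) = -634 (k(j) = 7 - 641 = -634)
n(d) = 23 (n(d) = 5 + (-184 - 1*(-202)) = 5 + (-184 + 202) = 5 + 18 = 23)
q(L, I) = I*L
k(-138)/89955 + q(604, (1 + 79)*(-326 - 297))/n(606) = -634/89955 + (((1 + 79)*(-326 - 297))*604)/23 = -634*1/89955 + ((80*(-623))*604)*(1/23) = -634/89955 - 49840*604*(1/23) = -634/89955 - 30103360*1/23 = -634/89955 - 30103360/23 = -2707947763382/2068965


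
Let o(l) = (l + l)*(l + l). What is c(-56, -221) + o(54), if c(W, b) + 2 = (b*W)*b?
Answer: -2723434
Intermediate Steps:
c(W, b) = -2 + W*b² (c(W, b) = -2 + (b*W)*b = -2 + (W*b)*b = -2 + W*b²)
o(l) = 4*l² (o(l) = (2*l)*(2*l) = 4*l²)
c(-56, -221) + o(54) = (-2 - 56*(-221)²) + 4*54² = (-2 - 56*48841) + 4*2916 = (-2 - 2735096) + 11664 = -2735098 + 11664 = -2723434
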